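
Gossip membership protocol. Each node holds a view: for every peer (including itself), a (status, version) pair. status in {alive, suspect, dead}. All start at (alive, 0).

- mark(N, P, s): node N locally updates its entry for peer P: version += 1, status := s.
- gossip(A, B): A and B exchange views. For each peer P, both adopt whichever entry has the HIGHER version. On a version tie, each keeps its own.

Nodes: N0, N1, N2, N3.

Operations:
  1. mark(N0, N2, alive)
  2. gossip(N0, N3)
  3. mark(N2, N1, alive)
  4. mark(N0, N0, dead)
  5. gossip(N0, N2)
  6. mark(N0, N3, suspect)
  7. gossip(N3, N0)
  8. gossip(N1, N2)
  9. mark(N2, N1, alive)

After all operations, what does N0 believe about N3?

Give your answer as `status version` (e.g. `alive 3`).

Answer: suspect 1

Derivation:
Op 1: N0 marks N2=alive -> (alive,v1)
Op 2: gossip N0<->N3 -> N0.N0=(alive,v0) N0.N1=(alive,v0) N0.N2=(alive,v1) N0.N3=(alive,v0) | N3.N0=(alive,v0) N3.N1=(alive,v0) N3.N2=(alive,v1) N3.N3=(alive,v0)
Op 3: N2 marks N1=alive -> (alive,v1)
Op 4: N0 marks N0=dead -> (dead,v1)
Op 5: gossip N0<->N2 -> N0.N0=(dead,v1) N0.N1=(alive,v1) N0.N2=(alive,v1) N0.N3=(alive,v0) | N2.N0=(dead,v1) N2.N1=(alive,v1) N2.N2=(alive,v1) N2.N3=(alive,v0)
Op 6: N0 marks N3=suspect -> (suspect,v1)
Op 7: gossip N3<->N0 -> N3.N0=(dead,v1) N3.N1=(alive,v1) N3.N2=(alive,v1) N3.N3=(suspect,v1) | N0.N0=(dead,v1) N0.N1=(alive,v1) N0.N2=(alive,v1) N0.N3=(suspect,v1)
Op 8: gossip N1<->N2 -> N1.N0=(dead,v1) N1.N1=(alive,v1) N1.N2=(alive,v1) N1.N3=(alive,v0) | N2.N0=(dead,v1) N2.N1=(alive,v1) N2.N2=(alive,v1) N2.N3=(alive,v0)
Op 9: N2 marks N1=alive -> (alive,v2)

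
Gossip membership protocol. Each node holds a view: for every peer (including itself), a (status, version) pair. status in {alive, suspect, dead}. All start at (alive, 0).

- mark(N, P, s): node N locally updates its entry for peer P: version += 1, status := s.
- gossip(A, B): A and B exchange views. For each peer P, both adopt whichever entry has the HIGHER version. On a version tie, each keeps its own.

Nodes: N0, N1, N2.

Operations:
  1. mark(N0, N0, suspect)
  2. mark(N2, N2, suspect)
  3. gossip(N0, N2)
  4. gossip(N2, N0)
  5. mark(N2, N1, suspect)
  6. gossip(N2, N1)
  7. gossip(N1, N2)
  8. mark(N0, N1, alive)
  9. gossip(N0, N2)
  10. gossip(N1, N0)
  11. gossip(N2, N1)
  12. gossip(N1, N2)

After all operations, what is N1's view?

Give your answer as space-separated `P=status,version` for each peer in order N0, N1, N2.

Op 1: N0 marks N0=suspect -> (suspect,v1)
Op 2: N2 marks N2=suspect -> (suspect,v1)
Op 3: gossip N0<->N2 -> N0.N0=(suspect,v1) N0.N1=(alive,v0) N0.N2=(suspect,v1) | N2.N0=(suspect,v1) N2.N1=(alive,v0) N2.N2=(suspect,v1)
Op 4: gossip N2<->N0 -> N2.N0=(suspect,v1) N2.N1=(alive,v0) N2.N2=(suspect,v1) | N0.N0=(suspect,v1) N0.N1=(alive,v0) N0.N2=(suspect,v1)
Op 5: N2 marks N1=suspect -> (suspect,v1)
Op 6: gossip N2<->N1 -> N2.N0=(suspect,v1) N2.N1=(suspect,v1) N2.N2=(suspect,v1) | N1.N0=(suspect,v1) N1.N1=(suspect,v1) N1.N2=(suspect,v1)
Op 7: gossip N1<->N2 -> N1.N0=(suspect,v1) N1.N1=(suspect,v1) N1.N2=(suspect,v1) | N2.N0=(suspect,v1) N2.N1=(suspect,v1) N2.N2=(suspect,v1)
Op 8: N0 marks N1=alive -> (alive,v1)
Op 9: gossip N0<->N2 -> N0.N0=(suspect,v1) N0.N1=(alive,v1) N0.N2=(suspect,v1) | N2.N0=(suspect,v1) N2.N1=(suspect,v1) N2.N2=(suspect,v1)
Op 10: gossip N1<->N0 -> N1.N0=(suspect,v1) N1.N1=(suspect,v1) N1.N2=(suspect,v1) | N0.N0=(suspect,v1) N0.N1=(alive,v1) N0.N2=(suspect,v1)
Op 11: gossip N2<->N1 -> N2.N0=(suspect,v1) N2.N1=(suspect,v1) N2.N2=(suspect,v1) | N1.N0=(suspect,v1) N1.N1=(suspect,v1) N1.N2=(suspect,v1)
Op 12: gossip N1<->N2 -> N1.N0=(suspect,v1) N1.N1=(suspect,v1) N1.N2=(suspect,v1) | N2.N0=(suspect,v1) N2.N1=(suspect,v1) N2.N2=(suspect,v1)

Answer: N0=suspect,1 N1=suspect,1 N2=suspect,1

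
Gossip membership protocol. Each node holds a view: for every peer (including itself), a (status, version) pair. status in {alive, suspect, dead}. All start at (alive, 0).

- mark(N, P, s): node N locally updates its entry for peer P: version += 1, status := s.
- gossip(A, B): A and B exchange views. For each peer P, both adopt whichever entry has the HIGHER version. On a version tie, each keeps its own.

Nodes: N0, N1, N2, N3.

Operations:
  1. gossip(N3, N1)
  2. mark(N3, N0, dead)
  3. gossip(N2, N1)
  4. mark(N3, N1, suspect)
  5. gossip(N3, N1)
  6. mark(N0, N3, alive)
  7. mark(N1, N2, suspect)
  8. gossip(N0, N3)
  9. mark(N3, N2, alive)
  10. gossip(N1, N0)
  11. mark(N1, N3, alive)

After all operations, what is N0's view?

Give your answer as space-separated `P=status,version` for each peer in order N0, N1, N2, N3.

Answer: N0=dead,1 N1=suspect,1 N2=suspect,1 N3=alive,1

Derivation:
Op 1: gossip N3<->N1 -> N3.N0=(alive,v0) N3.N1=(alive,v0) N3.N2=(alive,v0) N3.N3=(alive,v0) | N1.N0=(alive,v0) N1.N1=(alive,v0) N1.N2=(alive,v0) N1.N3=(alive,v0)
Op 2: N3 marks N0=dead -> (dead,v1)
Op 3: gossip N2<->N1 -> N2.N0=(alive,v0) N2.N1=(alive,v0) N2.N2=(alive,v0) N2.N3=(alive,v0) | N1.N0=(alive,v0) N1.N1=(alive,v0) N1.N2=(alive,v0) N1.N3=(alive,v0)
Op 4: N3 marks N1=suspect -> (suspect,v1)
Op 5: gossip N3<->N1 -> N3.N0=(dead,v1) N3.N1=(suspect,v1) N3.N2=(alive,v0) N3.N3=(alive,v0) | N1.N0=(dead,v1) N1.N1=(suspect,v1) N1.N2=(alive,v0) N1.N3=(alive,v0)
Op 6: N0 marks N3=alive -> (alive,v1)
Op 7: N1 marks N2=suspect -> (suspect,v1)
Op 8: gossip N0<->N3 -> N0.N0=(dead,v1) N0.N1=(suspect,v1) N0.N2=(alive,v0) N0.N3=(alive,v1) | N3.N0=(dead,v1) N3.N1=(suspect,v1) N3.N2=(alive,v0) N3.N3=(alive,v1)
Op 9: N3 marks N2=alive -> (alive,v1)
Op 10: gossip N1<->N0 -> N1.N0=(dead,v1) N1.N1=(suspect,v1) N1.N2=(suspect,v1) N1.N3=(alive,v1) | N0.N0=(dead,v1) N0.N1=(suspect,v1) N0.N2=(suspect,v1) N0.N3=(alive,v1)
Op 11: N1 marks N3=alive -> (alive,v2)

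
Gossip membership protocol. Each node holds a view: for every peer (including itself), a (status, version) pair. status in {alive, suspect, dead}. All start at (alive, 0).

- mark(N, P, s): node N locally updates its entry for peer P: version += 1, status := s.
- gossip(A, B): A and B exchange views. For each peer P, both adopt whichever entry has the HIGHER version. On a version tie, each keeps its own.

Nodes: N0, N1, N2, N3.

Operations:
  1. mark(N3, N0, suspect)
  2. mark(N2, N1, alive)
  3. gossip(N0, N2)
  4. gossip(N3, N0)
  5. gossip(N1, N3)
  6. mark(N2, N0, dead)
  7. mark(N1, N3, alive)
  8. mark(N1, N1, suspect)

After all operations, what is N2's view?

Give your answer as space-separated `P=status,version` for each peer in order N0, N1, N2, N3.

Answer: N0=dead,1 N1=alive,1 N2=alive,0 N3=alive,0

Derivation:
Op 1: N3 marks N0=suspect -> (suspect,v1)
Op 2: N2 marks N1=alive -> (alive,v1)
Op 3: gossip N0<->N2 -> N0.N0=(alive,v0) N0.N1=(alive,v1) N0.N2=(alive,v0) N0.N3=(alive,v0) | N2.N0=(alive,v0) N2.N1=(alive,v1) N2.N2=(alive,v0) N2.N3=(alive,v0)
Op 4: gossip N3<->N0 -> N3.N0=(suspect,v1) N3.N1=(alive,v1) N3.N2=(alive,v0) N3.N3=(alive,v0) | N0.N0=(suspect,v1) N0.N1=(alive,v1) N0.N2=(alive,v0) N0.N3=(alive,v0)
Op 5: gossip N1<->N3 -> N1.N0=(suspect,v1) N1.N1=(alive,v1) N1.N2=(alive,v0) N1.N3=(alive,v0) | N3.N0=(suspect,v1) N3.N1=(alive,v1) N3.N2=(alive,v0) N3.N3=(alive,v0)
Op 6: N2 marks N0=dead -> (dead,v1)
Op 7: N1 marks N3=alive -> (alive,v1)
Op 8: N1 marks N1=suspect -> (suspect,v2)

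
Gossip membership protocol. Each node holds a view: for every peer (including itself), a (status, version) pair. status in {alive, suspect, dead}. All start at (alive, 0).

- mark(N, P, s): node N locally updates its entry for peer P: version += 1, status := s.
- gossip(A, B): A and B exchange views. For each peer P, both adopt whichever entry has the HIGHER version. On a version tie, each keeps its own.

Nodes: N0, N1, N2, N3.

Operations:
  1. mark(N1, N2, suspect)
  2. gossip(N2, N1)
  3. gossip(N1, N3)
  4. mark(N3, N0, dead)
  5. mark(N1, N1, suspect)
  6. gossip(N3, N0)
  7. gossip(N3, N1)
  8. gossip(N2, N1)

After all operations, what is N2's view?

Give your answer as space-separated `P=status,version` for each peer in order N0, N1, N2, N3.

Op 1: N1 marks N2=suspect -> (suspect,v1)
Op 2: gossip N2<->N1 -> N2.N0=(alive,v0) N2.N1=(alive,v0) N2.N2=(suspect,v1) N2.N3=(alive,v0) | N1.N0=(alive,v0) N1.N1=(alive,v0) N1.N2=(suspect,v1) N1.N3=(alive,v0)
Op 3: gossip N1<->N3 -> N1.N0=(alive,v0) N1.N1=(alive,v0) N1.N2=(suspect,v1) N1.N3=(alive,v0) | N3.N0=(alive,v0) N3.N1=(alive,v0) N3.N2=(suspect,v1) N3.N3=(alive,v0)
Op 4: N3 marks N0=dead -> (dead,v1)
Op 5: N1 marks N1=suspect -> (suspect,v1)
Op 6: gossip N3<->N0 -> N3.N0=(dead,v1) N3.N1=(alive,v0) N3.N2=(suspect,v1) N3.N3=(alive,v0) | N0.N0=(dead,v1) N0.N1=(alive,v0) N0.N2=(suspect,v1) N0.N3=(alive,v0)
Op 7: gossip N3<->N1 -> N3.N0=(dead,v1) N3.N1=(suspect,v1) N3.N2=(suspect,v1) N3.N3=(alive,v0) | N1.N0=(dead,v1) N1.N1=(suspect,v1) N1.N2=(suspect,v1) N1.N3=(alive,v0)
Op 8: gossip N2<->N1 -> N2.N0=(dead,v1) N2.N1=(suspect,v1) N2.N2=(suspect,v1) N2.N3=(alive,v0) | N1.N0=(dead,v1) N1.N1=(suspect,v1) N1.N2=(suspect,v1) N1.N3=(alive,v0)

Answer: N0=dead,1 N1=suspect,1 N2=suspect,1 N3=alive,0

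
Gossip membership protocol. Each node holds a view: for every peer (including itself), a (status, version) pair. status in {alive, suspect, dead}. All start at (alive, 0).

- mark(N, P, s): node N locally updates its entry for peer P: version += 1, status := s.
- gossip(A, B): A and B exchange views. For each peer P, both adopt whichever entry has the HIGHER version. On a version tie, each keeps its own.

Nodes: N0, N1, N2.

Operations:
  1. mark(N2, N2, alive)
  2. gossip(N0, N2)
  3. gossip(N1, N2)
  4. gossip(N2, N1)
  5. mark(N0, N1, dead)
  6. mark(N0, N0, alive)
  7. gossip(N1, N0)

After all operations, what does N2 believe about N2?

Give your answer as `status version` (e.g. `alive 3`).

Op 1: N2 marks N2=alive -> (alive,v1)
Op 2: gossip N0<->N2 -> N0.N0=(alive,v0) N0.N1=(alive,v0) N0.N2=(alive,v1) | N2.N0=(alive,v0) N2.N1=(alive,v0) N2.N2=(alive,v1)
Op 3: gossip N1<->N2 -> N1.N0=(alive,v0) N1.N1=(alive,v0) N1.N2=(alive,v1) | N2.N0=(alive,v0) N2.N1=(alive,v0) N2.N2=(alive,v1)
Op 4: gossip N2<->N1 -> N2.N0=(alive,v0) N2.N1=(alive,v0) N2.N2=(alive,v1) | N1.N0=(alive,v0) N1.N1=(alive,v0) N1.N2=(alive,v1)
Op 5: N0 marks N1=dead -> (dead,v1)
Op 6: N0 marks N0=alive -> (alive,v1)
Op 7: gossip N1<->N0 -> N1.N0=(alive,v1) N1.N1=(dead,v1) N1.N2=(alive,v1) | N0.N0=(alive,v1) N0.N1=(dead,v1) N0.N2=(alive,v1)

Answer: alive 1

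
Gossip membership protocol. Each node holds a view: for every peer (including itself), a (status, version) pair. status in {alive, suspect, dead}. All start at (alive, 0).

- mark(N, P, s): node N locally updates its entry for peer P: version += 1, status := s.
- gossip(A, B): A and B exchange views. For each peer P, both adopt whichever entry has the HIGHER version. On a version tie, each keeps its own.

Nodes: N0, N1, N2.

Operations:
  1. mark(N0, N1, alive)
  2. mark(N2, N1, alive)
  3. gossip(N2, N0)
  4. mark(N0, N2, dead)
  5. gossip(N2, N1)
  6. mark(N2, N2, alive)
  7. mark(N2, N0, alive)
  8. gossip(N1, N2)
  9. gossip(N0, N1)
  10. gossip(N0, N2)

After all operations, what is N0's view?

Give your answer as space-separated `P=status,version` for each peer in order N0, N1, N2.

Op 1: N0 marks N1=alive -> (alive,v1)
Op 2: N2 marks N1=alive -> (alive,v1)
Op 3: gossip N2<->N0 -> N2.N0=(alive,v0) N2.N1=(alive,v1) N2.N2=(alive,v0) | N0.N0=(alive,v0) N0.N1=(alive,v1) N0.N2=(alive,v0)
Op 4: N0 marks N2=dead -> (dead,v1)
Op 5: gossip N2<->N1 -> N2.N0=(alive,v0) N2.N1=(alive,v1) N2.N2=(alive,v0) | N1.N0=(alive,v0) N1.N1=(alive,v1) N1.N2=(alive,v0)
Op 6: N2 marks N2=alive -> (alive,v1)
Op 7: N2 marks N0=alive -> (alive,v1)
Op 8: gossip N1<->N2 -> N1.N0=(alive,v1) N1.N1=(alive,v1) N1.N2=(alive,v1) | N2.N0=(alive,v1) N2.N1=(alive,v1) N2.N2=(alive,v1)
Op 9: gossip N0<->N1 -> N0.N0=(alive,v1) N0.N1=(alive,v1) N0.N2=(dead,v1) | N1.N0=(alive,v1) N1.N1=(alive,v1) N1.N2=(alive,v1)
Op 10: gossip N0<->N2 -> N0.N0=(alive,v1) N0.N1=(alive,v1) N0.N2=(dead,v1) | N2.N0=(alive,v1) N2.N1=(alive,v1) N2.N2=(alive,v1)

Answer: N0=alive,1 N1=alive,1 N2=dead,1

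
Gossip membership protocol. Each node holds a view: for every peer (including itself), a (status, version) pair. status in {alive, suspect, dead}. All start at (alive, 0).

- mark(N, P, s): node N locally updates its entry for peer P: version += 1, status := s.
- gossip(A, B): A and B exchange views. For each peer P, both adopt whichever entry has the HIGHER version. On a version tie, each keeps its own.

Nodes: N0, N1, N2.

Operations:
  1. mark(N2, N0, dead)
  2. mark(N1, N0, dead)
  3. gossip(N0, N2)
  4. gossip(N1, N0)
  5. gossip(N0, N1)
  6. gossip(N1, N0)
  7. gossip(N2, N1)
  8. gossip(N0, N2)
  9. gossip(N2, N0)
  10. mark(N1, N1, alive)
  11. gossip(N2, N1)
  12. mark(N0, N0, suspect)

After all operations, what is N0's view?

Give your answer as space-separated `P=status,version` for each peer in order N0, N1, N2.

Op 1: N2 marks N0=dead -> (dead,v1)
Op 2: N1 marks N0=dead -> (dead,v1)
Op 3: gossip N0<->N2 -> N0.N0=(dead,v1) N0.N1=(alive,v0) N0.N2=(alive,v0) | N2.N0=(dead,v1) N2.N1=(alive,v0) N2.N2=(alive,v0)
Op 4: gossip N1<->N0 -> N1.N0=(dead,v1) N1.N1=(alive,v0) N1.N2=(alive,v0) | N0.N0=(dead,v1) N0.N1=(alive,v0) N0.N2=(alive,v0)
Op 5: gossip N0<->N1 -> N0.N0=(dead,v1) N0.N1=(alive,v0) N0.N2=(alive,v0) | N1.N0=(dead,v1) N1.N1=(alive,v0) N1.N2=(alive,v0)
Op 6: gossip N1<->N0 -> N1.N0=(dead,v1) N1.N1=(alive,v0) N1.N2=(alive,v0) | N0.N0=(dead,v1) N0.N1=(alive,v0) N0.N2=(alive,v0)
Op 7: gossip N2<->N1 -> N2.N0=(dead,v1) N2.N1=(alive,v0) N2.N2=(alive,v0) | N1.N0=(dead,v1) N1.N1=(alive,v0) N1.N2=(alive,v0)
Op 8: gossip N0<->N2 -> N0.N0=(dead,v1) N0.N1=(alive,v0) N0.N2=(alive,v0) | N2.N0=(dead,v1) N2.N1=(alive,v0) N2.N2=(alive,v0)
Op 9: gossip N2<->N0 -> N2.N0=(dead,v1) N2.N1=(alive,v0) N2.N2=(alive,v0) | N0.N0=(dead,v1) N0.N1=(alive,v0) N0.N2=(alive,v0)
Op 10: N1 marks N1=alive -> (alive,v1)
Op 11: gossip N2<->N1 -> N2.N0=(dead,v1) N2.N1=(alive,v1) N2.N2=(alive,v0) | N1.N0=(dead,v1) N1.N1=(alive,v1) N1.N2=(alive,v0)
Op 12: N0 marks N0=suspect -> (suspect,v2)

Answer: N0=suspect,2 N1=alive,0 N2=alive,0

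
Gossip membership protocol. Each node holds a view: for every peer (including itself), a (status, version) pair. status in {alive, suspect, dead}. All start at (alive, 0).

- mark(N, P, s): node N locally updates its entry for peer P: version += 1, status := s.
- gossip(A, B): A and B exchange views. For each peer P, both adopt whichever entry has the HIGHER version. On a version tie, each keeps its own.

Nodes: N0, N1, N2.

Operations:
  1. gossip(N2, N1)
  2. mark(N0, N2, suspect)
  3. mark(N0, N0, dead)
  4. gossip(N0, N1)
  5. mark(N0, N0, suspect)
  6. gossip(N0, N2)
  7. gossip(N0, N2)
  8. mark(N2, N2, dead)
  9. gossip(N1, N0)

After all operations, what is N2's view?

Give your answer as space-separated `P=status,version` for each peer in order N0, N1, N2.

Answer: N0=suspect,2 N1=alive,0 N2=dead,2

Derivation:
Op 1: gossip N2<->N1 -> N2.N0=(alive,v0) N2.N1=(alive,v0) N2.N2=(alive,v0) | N1.N0=(alive,v0) N1.N1=(alive,v0) N1.N2=(alive,v0)
Op 2: N0 marks N2=suspect -> (suspect,v1)
Op 3: N0 marks N0=dead -> (dead,v1)
Op 4: gossip N0<->N1 -> N0.N0=(dead,v1) N0.N1=(alive,v0) N0.N2=(suspect,v1) | N1.N0=(dead,v1) N1.N1=(alive,v0) N1.N2=(suspect,v1)
Op 5: N0 marks N0=suspect -> (suspect,v2)
Op 6: gossip N0<->N2 -> N0.N0=(suspect,v2) N0.N1=(alive,v0) N0.N2=(suspect,v1) | N2.N0=(suspect,v2) N2.N1=(alive,v0) N2.N2=(suspect,v1)
Op 7: gossip N0<->N2 -> N0.N0=(suspect,v2) N0.N1=(alive,v0) N0.N2=(suspect,v1) | N2.N0=(suspect,v2) N2.N1=(alive,v0) N2.N2=(suspect,v1)
Op 8: N2 marks N2=dead -> (dead,v2)
Op 9: gossip N1<->N0 -> N1.N0=(suspect,v2) N1.N1=(alive,v0) N1.N2=(suspect,v1) | N0.N0=(suspect,v2) N0.N1=(alive,v0) N0.N2=(suspect,v1)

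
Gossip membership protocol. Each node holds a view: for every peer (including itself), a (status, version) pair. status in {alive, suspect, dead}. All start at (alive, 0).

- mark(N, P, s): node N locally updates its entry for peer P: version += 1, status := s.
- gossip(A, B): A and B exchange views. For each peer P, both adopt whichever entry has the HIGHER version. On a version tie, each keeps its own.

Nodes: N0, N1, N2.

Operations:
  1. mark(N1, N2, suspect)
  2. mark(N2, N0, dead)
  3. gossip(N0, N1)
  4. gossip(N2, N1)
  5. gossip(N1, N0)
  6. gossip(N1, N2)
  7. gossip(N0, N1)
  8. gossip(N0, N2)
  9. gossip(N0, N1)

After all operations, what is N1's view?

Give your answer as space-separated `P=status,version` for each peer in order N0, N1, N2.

Op 1: N1 marks N2=suspect -> (suspect,v1)
Op 2: N2 marks N0=dead -> (dead,v1)
Op 3: gossip N0<->N1 -> N0.N0=(alive,v0) N0.N1=(alive,v0) N0.N2=(suspect,v1) | N1.N0=(alive,v0) N1.N1=(alive,v0) N1.N2=(suspect,v1)
Op 4: gossip N2<->N1 -> N2.N0=(dead,v1) N2.N1=(alive,v0) N2.N2=(suspect,v1) | N1.N0=(dead,v1) N1.N1=(alive,v0) N1.N2=(suspect,v1)
Op 5: gossip N1<->N0 -> N1.N0=(dead,v1) N1.N1=(alive,v0) N1.N2=(suspect,v1) | N0.N0=(dead,v1) N0.N1=(alive,v0) N0.N2=(suspect,v1)
Op 6: gossip N1<->N2 -> N1.N0=(dead,v1) N1.N1=(alive,v0) N1.N2=(suspect,v1) | N2.N0=(dead,v1) N2.N1=(alive,v0) N2.N2=(suspect,v1)
Op 7: gossip N0<->N1 -> N0.N0=(dead,v1) N0.N1=(alive,v0) N0.N2=(suspect,v1) | N1.N0=(dead,v1) N1.N1=(alive,v0) N1.N2=(suspect,v1)
Op 8: gossip N0<->N2 -> N0.N0=(dead,v1) N0.N1=(alive,v0) N0.N2=(suspect,v1) | N2.N0=(dead,v1) N2.N1=(alive,v0) N2.N2=(suspect,v1)
Op 9: gossip N0<->N1 -> N0.N0=(dead,v1) N0.N1=(alive,v0) N0.N2=(suspect,v1) | N1.N0=(dead,v1) N1.N1=(alive,v0) N1.N2=(suspect,v1)

Answer: N0=dead,1 N1=alive,0 N2=suspect,1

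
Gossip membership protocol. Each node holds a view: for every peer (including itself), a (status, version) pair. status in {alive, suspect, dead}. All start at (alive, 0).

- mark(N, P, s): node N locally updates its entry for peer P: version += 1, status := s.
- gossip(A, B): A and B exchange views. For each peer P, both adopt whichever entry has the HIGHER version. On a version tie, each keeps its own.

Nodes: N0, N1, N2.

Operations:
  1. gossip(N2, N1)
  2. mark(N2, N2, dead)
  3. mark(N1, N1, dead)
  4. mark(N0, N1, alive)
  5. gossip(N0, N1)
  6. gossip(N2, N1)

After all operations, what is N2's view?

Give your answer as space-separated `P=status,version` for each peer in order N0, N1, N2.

Op 1: gossip N2<->N1 -> N2.N0=(alive,v0) N2.N1=(alive,v0) N2.N2=(alive,v0) | N1.N0=(alive,v0) N1.N1=(alive,v0) N1.N2=(alive,v0)
Op 2: N2 marks N2=dead -> (dead,v1)
Op 3: N1 marks N1=dead -> (dead,v1)
Op 4: N0 marks N1=alive -> (alive,v1)
Op 5: gossip N0<->N1 -> N0.N0=(alive,v0) N0.N1=(alive,v1) N0.N2=(alive,v0) | N1.N0=(alive,v0) N1.N1=(dead,v1) N1.N2=(alive,v0)
Op 6: gossip N2<->N1 -> N2.N0=(alive,v0) N2.N1=(dead,v1) N2.N2=(dead,v1) | N1.N0=(alive,v0) N1.N1=(dead,v1) N1.N2=(dead,v1)

Answer: N0=alive,0 N1=dead,1 N2=dead,1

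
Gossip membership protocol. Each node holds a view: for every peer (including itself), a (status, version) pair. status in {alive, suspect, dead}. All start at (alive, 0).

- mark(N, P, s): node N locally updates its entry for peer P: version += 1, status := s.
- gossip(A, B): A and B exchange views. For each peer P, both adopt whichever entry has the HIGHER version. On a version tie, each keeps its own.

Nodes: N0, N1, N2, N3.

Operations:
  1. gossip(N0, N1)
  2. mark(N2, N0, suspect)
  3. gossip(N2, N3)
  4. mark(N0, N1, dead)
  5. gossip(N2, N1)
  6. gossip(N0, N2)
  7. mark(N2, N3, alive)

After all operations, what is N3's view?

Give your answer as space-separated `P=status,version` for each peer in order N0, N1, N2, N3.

Op 1: gossip N0<->N1 -> N0.N0=(alive,v0) N0.N1=(alive,v0) N0.N2=(alive,v0) N0.N3=(alive,v0) | N1.N0=(alive,v0) N1.N1=(alive,v0) N1.N2=(alive,v0) N1.N3=(alive,v0)
Op 2: N2 marks N0=suspect -> (suspect,v1)
Op 3: gossip N2<->N3 -> N2.N0=(suspect,v1) N2.N1=(alive,v0) N2.N2=(alive,v0) N2.N3=(alive,v0) | N3.N0=(suspect,v1) N3.N1=(alive,v0) N3.N2=(alive,v0) N3.N3=(alive,v0)
Op 4: N0 marks N1=dead -> (dead,v1)
Op 5: gossip N2<->N1 -> N2.N0=(suspect,v1) N2.N1=(alive,v0) N2.N2=(alive,v0) N2.N3=(alive,v0) | N1.N0=(suspect,v1) N1.N1=(alive,v0) N1.N2=(alive,v0) N1.N3=(alive,v0)
Op 6: gossip N0<->N2 -> N0.N0=(suspect,v1) N0.N1=(dead,v1) N0.N2=(alive,v0) N0.N3=(alive,v0) | N2.N0=(suspect,v1) N2.N1=(dead,v1) N2.N2=(alive,v0) N2.N3=(alive,v0)
Op 7: N2 marks N3=alive -> (alive,v1)

Answer: N0=suspect,1 N1=alive,0 N2=alive,0 N3=alive,0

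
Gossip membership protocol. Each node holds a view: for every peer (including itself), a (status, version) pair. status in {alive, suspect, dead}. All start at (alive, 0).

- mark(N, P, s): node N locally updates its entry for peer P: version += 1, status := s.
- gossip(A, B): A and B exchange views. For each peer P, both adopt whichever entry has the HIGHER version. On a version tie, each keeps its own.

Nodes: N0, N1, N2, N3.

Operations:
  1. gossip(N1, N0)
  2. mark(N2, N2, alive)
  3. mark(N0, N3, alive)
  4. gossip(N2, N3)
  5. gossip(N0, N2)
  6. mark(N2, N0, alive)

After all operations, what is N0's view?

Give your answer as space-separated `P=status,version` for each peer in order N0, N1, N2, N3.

Answer: N0=alive,0 N1=alive,0 N2=alive,1 N3=alive,1

Derivation:
Op 1: gossip N1<->N0 -> N1.N0=(alive,v0) N1.N1=(alive,v0) N1.N2=(alive,v0) N1.N3=(alive,v0) | N0.N0=(alive,v0) N0.N1=(alive,v0) N0.N2=(alive,v0) N0.N3=(alive,v0)
Op 2: N2 marks N2=alive -> (alive,v1)
Op 3: N0 marks N3=alive -> (alive,v1)
Op 4: gossip N2<->N3 -> N2.N0=(alive,v0) N2.N1=(alive,v0) N2.N2=(alive,v1) N2.N3=(alive,v0) | N3.N0=(alive,v0) N3.N1=(alive,v0) N3.N2=(alive,v1) N3.N3=(alive,v0)
Op 5: gossip N0<->N2 -> N0.N0=(alive,v0) N0.N1=(alive,v0) N0.N2=(alive,v1) N0.N3=(alive,v1) | N2.N0=(alive,v0) N2.N1=(alive,v0) N2.N2=(alive,v1) N2.N3=(alive,v1)
Op 6: N2 marks N0=alive -> (alive,v1)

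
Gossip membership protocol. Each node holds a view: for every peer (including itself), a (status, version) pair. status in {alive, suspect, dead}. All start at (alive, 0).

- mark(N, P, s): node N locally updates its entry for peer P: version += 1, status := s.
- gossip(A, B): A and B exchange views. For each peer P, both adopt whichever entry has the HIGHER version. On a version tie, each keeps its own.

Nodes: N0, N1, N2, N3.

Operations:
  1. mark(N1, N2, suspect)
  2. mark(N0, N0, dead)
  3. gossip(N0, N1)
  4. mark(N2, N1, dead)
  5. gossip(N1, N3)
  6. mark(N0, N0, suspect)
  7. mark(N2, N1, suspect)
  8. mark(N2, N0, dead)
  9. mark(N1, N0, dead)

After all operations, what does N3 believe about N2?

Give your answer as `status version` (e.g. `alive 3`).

Answer: suspect 1

Derivation:
Op 1: N1 marks N2=suspect -> (suspect,v1)
Op 2: N0 marks N0=dead -> (dead,v1)
Op 3: gossip N0<->N1 -> N0.N0=(dead,v1) N0.N1=(alive,v0) N0.N2=(suspect,v1) N0.N3=(alive,v0) | N1.N0=(dead,v1) N1.N1=(alive,v0) N1.N2=(suspect,v1) N1.N3=(alive,v0)
Op 4: N2 marks N1=dead -> (dead,v1)
Op 5: gossip N1<->N3 -> N1.N0=(dead,v1) N1.N1=(alive,v0) N1.N2=(suspect,v1) N1.N3=(alive,v0) | N3.N0=(dead,v1) N3.N1=(alive,v0) N3.N2=(suspect,v1) N3.N3=(alive,v0)
Op 6: N0 marks N0=suspect -> (suspect,v2)
Op 7: N2 marks N1=suspect -> (suspect,v2)
Op 8: N2 marks N0=dead -> (dead,v1)
Op 9: N1 marks N0=dead -> (dead,v2)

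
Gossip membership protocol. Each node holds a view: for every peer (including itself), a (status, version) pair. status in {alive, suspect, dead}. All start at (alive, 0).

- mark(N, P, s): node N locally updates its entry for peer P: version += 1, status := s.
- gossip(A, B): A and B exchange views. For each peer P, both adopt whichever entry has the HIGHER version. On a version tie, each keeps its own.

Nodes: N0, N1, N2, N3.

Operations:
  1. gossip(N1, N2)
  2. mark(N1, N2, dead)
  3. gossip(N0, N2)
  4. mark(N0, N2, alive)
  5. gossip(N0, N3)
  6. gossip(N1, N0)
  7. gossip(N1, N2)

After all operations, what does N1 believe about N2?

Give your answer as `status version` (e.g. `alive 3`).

Answer: dead 1

Derivation:
Op 1: gossip N1<->N2 -> N1.N0=(alive,v0) N1.N1=(alive,v0) N1.N2=(alive,v0) N1.N3=(alive,v0) | N2.N0=(alive,v0) N2.N1=(alive,v0) N2.N2=(alive,v0) N2.N3=(alive,v0)
Op 2: N1 marks N2=dead -> (dead,v1)
Op 3: gossip N0<->N2 -> N0.N0=(alive,v0) N0.N1=(alive,v0) N0.N2=(alive,v0) N0.N3=(alive,v0) | N2.N0=(alive,v0) N2.N1=(alive,v0) N2.N2=(alive,v0) N2.N3=(alive,v0)
Op 4: N0 marks N2=alive -> (alive,v1)
Op 5: gossip N0<->N3 -> N0.N0=(alive,v0) N0.N1=(alive,v0) N0.N2=(alive,v1) N0.N3=(alive,v0) | N3.N0=(alive,v0) N3.N1=(alive,v0) N3.N2=(alive,v1) N3.N3=(alive,v0)
Op 6: gossip N1<->N0 -> N1.N0=(alive,v0) N1.N1=(alive,v0) N1.N2=(dead,v1) N1.N3=(alive,v0) | N0.N0=(alive,v0) N0.N1=(alive,v0) N0.N2=(alive,v1) N0.N3=(alive,v0)
Op 7: gossip N1<->N2 -> N1.N0=(alive,v0) N1.N1=(alive,v0) N1.N2=(dead,v1) N1.N3=(alive,v0) | N2.N0=(alive,v0) N2.N1=(alive,v0) N2.N2=(dead,v1) N2.N3=(alive,v0)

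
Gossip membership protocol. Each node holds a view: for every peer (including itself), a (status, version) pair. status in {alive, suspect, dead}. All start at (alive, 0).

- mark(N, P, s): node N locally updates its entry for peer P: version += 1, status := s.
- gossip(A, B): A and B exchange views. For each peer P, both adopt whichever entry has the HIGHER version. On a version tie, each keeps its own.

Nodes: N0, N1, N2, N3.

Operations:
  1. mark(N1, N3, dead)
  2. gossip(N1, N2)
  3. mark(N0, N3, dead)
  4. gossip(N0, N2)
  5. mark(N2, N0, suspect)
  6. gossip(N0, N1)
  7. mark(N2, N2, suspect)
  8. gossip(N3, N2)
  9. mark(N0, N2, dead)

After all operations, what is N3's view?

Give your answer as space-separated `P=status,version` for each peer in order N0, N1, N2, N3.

Op 1: N1 marks N3=dead -> (dead,v1)
Op 2: gossip N1<->N2 -> N1.N0=(alive,v0) N1.N1=(alive,v0) N1.N2=(alive,v0) N1.N3=(dead,v1) | N2.N0=(alive,v0) N2.N1=(alive,v0) N2.N2=(alive,v0) N2.N3=(dead,v1)
Op 3: N0 marks N3=dead -> (dead,v1)
Op 4: gossip N0<->N2 -> N0.N0=(alive,v0) N0.N1=(alive,v0) N0.N2=(alive,v0) N0.N3=(dead,v1) | N2.N0=(alive,v0) N2.N1=(alive,v0) N2.N2=(alive,v0) N2.N3=(dead,v1)
Op 5: N2 marks N0=suspect -> (suspect,v1)
Op 6: gossip N0<->N1 -> N0.N0=(alive,v0) N0.N1=(alive,v0) N0.N2=(alive,v0) N0.N3=(dead,v1) | N1.N0=(alive,v0) N1.N1=(alive,v0) N1.N2=(alive,v0) N1.N3=(dead,v1)
Op 7: N2 marks N2=suspect -> (suspect,v1)
Op 8: gossip N3<->N2 -> N3.N0=(suspect,v1) N3.N1=(alive,v0) N3.N2=(suspect,v1) N3.N3=(dead,v1) | N2.N0=(suspect,v1) N2.N1=(alive,v0) N2.N2=(suspect,v1) N2.N3=(dead,v1)
Op 9: N0 marks N2=dead -> (dead,v1)

Answer: N0=suspect,1 N1=alive,0 N2=suspect,1 N3=dead,1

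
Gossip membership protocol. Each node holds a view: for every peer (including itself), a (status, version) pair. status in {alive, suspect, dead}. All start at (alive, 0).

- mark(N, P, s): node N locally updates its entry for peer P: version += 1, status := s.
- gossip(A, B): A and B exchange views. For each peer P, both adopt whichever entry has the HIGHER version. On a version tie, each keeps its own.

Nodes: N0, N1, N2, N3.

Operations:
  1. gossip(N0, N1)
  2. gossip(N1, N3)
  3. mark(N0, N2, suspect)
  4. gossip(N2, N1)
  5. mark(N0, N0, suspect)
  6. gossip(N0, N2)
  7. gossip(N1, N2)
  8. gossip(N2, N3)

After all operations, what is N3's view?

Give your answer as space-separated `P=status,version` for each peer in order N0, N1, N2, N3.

Op 1: gossip N0<->N1 -> N0.N0=(alive,v0) N0.N1=(alive,v0) N0.N2=(alive,v0) N0.N3=(alive,v0) | N1.N0=(alive,v0) N1.N1=(alive,v0) N1.N2=(alive,v0) N1.N3=(alive,v0)
Op 2: gossip N1<->N3 -> N1.N0=(alive,v0) N1.N1=(alive,v0) N1.N2=(alive,v0) N1.N3=(alive,v0) | N3.N0=(alive,v0) N3.N1=(alive,v0) N3.N2=(alive,v0) N3.N3=(alive,v0)
Op 3: N0 marks N2=suspect -> (suspect,v1)
Op 4: gossip N2<->N1 -> N2.N0=(alive,v0) N2.N1=(alive,v0) N2.N2=(alive,v0) N2.N3=(alive,v0) | N1.N0=(alive,v0) N1.N1=(alive,v0) N1.N2=(alive,v0) N1.N3=(alive,v0)
Op 5: N0 marks N0=suspect -> (suspect,v1)
Op 6: gossip N0<->N2 -> N0.N0=(suspect,v1) N0.N1=(alive,v0) N0.N2=(suspect,v1) N0.N3=(alive,v0) | N2.N0=(suspect,v1) N2.N1=(alive,v0) N2.N2=(suspect,v1) N2.N3=(alive,v0)
Op 7: gossip N1<->N2 -> N1.N0=(suspect,v1) N1.N1=(alive,v0) N1.N2=(suspect,v1) N1.N3=(alive,v0) | N2.N0=(suspect,v1) N2.N1=(alive,v0) N2.N2=(suspect,v1) N2.N3=(alive,v0)
Op 8: gossip N2<->N3 -> N2.N0=(suspect,v1) N2.N1=(alive,v0) N2.N2=(suspect,v1) N2.N3=(alive,v0) | N3.N0=(suspect,v1) N3.N1=(alive,v0) N3.N2=(suspect,v1) N3.N3=(alive,v0)

Answer: N0=suspect,1 N1=alive,0 N2=suspect,1 N3=alive,0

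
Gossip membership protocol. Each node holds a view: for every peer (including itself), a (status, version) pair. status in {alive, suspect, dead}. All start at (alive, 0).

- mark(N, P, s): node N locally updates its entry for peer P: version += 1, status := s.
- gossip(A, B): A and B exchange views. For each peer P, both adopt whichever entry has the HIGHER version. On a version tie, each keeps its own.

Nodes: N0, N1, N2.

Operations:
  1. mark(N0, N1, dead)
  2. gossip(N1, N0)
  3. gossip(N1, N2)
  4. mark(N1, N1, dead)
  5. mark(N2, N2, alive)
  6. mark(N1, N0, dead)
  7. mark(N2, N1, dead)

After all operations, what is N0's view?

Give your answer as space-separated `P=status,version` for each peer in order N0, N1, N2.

Answer: N0=alive,0 N1=dead,1 N2=alive,0

Derivation:
Op 1: N0 marks N1=dead -> (dead,v1)
Op 2: gossip N1<->N0 -> N1.N0=(alive,v0) N1.N1=(dead,v1) N1.N2=(alive,v0) | N0.N0=(alive,v0) N0.N1=(dead,v1) N0.N2=(alive,v0)
Op 3: gossip N1<->N2 -> N1.N0=(alive,v0) N1.N1=(dead,v1) N1.N2=(alive,v0) | N2.N0=(alive,v0) N2.N1=(dead,v1) N2.N2=(alive,v0)
Op 4: N1 marks N1=dead -> (dead,v2)
Op 5: N2 marks N2=alive -> (alive,v1)
Op 6: N1 marks N0=dead -> (dead,v1)
Op 7: N2 marks N1=dead -> (dead,v2)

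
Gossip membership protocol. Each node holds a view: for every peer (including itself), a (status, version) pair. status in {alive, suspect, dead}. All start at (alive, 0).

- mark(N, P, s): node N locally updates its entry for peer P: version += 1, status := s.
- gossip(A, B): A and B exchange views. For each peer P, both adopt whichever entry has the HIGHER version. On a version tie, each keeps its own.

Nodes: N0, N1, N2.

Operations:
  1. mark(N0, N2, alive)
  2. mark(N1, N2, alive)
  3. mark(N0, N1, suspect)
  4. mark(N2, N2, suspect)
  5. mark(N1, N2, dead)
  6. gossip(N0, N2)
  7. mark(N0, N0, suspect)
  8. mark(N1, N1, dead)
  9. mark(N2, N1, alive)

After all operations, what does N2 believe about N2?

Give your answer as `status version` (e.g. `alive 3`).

Op 1: N0 marks N2=alive -> (alive,v1)
Op 2: N1 marks N2=alive -> (alive,v1)
Op 3: N0 marks N1=suspect -> (suspect,v1)
Op 4: N2 marks N2=suspect -> (suspect,v1)
Op 5: N1 marks N2=dead -> (dead,v2)
Op 6: gossip N0<->N2 -> N0.N0=(alive,v0) N0.N1=(suspect,v1) N0.N2=(alive,v1) | N2.N0=(alive,v0) N2.N1=(suspect,v1) N2.N2=(suspect,v1)
Op 7: N0 marks N0=suspect -> (suspect,v1)
Op 8: N1 marks N1=dead -> (dead,v1)
Op 9: N2 marks N1=alive -> (alive,v2)

Answer: suspect 1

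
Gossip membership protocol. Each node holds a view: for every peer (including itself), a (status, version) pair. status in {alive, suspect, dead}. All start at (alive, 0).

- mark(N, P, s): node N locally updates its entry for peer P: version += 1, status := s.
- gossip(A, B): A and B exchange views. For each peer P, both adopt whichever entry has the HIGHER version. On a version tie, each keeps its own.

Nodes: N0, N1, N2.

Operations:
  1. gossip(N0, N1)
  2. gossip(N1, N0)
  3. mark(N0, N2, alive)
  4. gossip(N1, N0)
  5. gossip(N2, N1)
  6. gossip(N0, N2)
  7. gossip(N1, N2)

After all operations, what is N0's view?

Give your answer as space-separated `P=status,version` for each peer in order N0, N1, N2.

Op 1: gossip N0<->N1 -> N0.N0=(alive,v0) N0.N1=(alive,v0) N0.N2=(alive,v0) | N1.N0=(alive,v0) N1.N1=(alive,v0) N1.N2=(alive,v0)
Op 2: gossip N1<->N0 -> N1.N0=(alive,v0) N1.N1=(alive,v0) N1.N2=(alive,v0) | N0.N0=(alive,v0) N0.N1=(alive,v0) N0.N2=(alive,v0)
Op 3: N0 marks N2=alive -> (alive,v1)
Op 4: gossip N1<->N0 -> N1.N0=(alive,v0) N1.N1=(alive,v0) N1.N2=(alive,v1) | N0.N0=(alive,v0) N0.N1=(alive,v0) N0.N2=(alive,v1)
Op 5: gossip N2<->N1 -> N2.N0=(alive,v0) N2.N1=(alive,v0) N2.N2=(alive,v1) | N1.N0=(alive,v0) N1.N1=(alive,v0) N1.N2=(alive,v1)
Op 6: gossip N0<->N2 -> N0.N0=(alive,v0) N0.N1=(alive,v0) N0.N2=(alive,v1) | N2.N0=(alive,v0) N2.N1=(alive,v0) N2.N2=(alive,v1)
Op 7: gossip N1<->N2 -> N1.N0=(alive,v0) N1.N1=(alive,v0) N1.N2=(alive,v1) | N2.N0=(alive,v0) N2.N1=(alive,v0) N2.N2=(alive,v1)

Answer: N0=alive,0 N1=alive,0 N2=alive,1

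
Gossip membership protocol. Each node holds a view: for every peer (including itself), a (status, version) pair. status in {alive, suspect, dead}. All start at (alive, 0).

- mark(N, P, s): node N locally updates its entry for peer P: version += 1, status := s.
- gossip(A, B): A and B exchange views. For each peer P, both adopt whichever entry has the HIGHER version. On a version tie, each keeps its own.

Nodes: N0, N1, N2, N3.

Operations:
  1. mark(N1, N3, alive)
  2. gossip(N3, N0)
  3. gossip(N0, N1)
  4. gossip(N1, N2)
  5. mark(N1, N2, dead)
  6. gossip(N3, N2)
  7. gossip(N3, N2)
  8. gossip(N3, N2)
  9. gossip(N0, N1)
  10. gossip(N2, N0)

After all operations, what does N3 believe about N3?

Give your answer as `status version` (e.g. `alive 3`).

Answer: alive 1

Derivation:
Op 1: N1 marks N3=alive -> (alive,v1)
Op 2: gossip N3<->N0 -> N3.N0=(alive,v0) N3.N1=(alive,v0) N3.N2=(alive,v0) N3.N3=(alive,v0) | N0.N0=(alive,v0) N0.N1=(alive,v0) N0.N2=(alive,v0) N0.N3=(alive,v0)
Op 3: gossip N0<->N1 -> N0.N0=(alive,v0) N0.N1=(alive,v0) N0.N2=(alive,v0) N0.N3=(alive,v1) | N1.N0=(alive,v0) N1.N1=(alive,v0) N1.N2=(alive,v0) N1.N3=(alive,v1)
Op 4: gossip N1<->N2 -> N1.N0=(alive,v0) N1.N1=(alive,v0) N1.N2=(alive,v0) N1.N3=(alive,v1) | N2.N0=(alive,v0) N2.N1=(alive,v0) N2.N2=(alive,v0) N2.N3=(alive,v1)
Op 5: N1 marks N2=dead -> (dead,v1)
Op 6: gossip N3<->N2 -> N3.N0=(alive,v0) N3.N1=(alive,v0) N3.N2=(alive,v0) N3.N3=(alive,v1) | N2.N0=(alive,v0) N2.N1=(alive,v0) N2.N2=(alive,v0) N2.N3=(alive,v1)
Op 7: gossip N3<->N2 -> N3.N0=(alive,v0) N3.N1=(alive,v0) N3.N2=(alive,v0) N3.N3=(alive,v1) | N2.N0=(alive,v0) N2.N1=(alive,v0) N2.N2=(alive,v0) N2.N3=(alive,v1)
Op 8: gossip N3<->N2 -> N3.N0=(alive,v0) N3.N1=(alive,v0) N3.N2=(alive,v0) N3.N3=(alive,v1) | N2.N0=(alive,v0) N2.N1=(alive,v0) N2.N2=(alive,v0) N2.N3=(alive,v1)
Op 9: gossip N0<->N1 -> N0.N0=(alive,v0) N0.N1=(alive,v0) N0.N2=(dead,v1) N0.N3=(alive,v1) | N1.N0=(alive,v0) N1.N1=(alive,v0) N1.N2=(dead,v1) N1.N3=(alive,v1)
Op 10: gossip N2<->N0 -> N2.N0=(alive,v0) N2.N1=(alive,v0) N2.N2=(dead,v1) N2.N3=(alive,v1) | N0.N0=(alive,v0) N0.N1=(alive,v0) N0.N2=(dead,v1) N0.N3=(alive,v1)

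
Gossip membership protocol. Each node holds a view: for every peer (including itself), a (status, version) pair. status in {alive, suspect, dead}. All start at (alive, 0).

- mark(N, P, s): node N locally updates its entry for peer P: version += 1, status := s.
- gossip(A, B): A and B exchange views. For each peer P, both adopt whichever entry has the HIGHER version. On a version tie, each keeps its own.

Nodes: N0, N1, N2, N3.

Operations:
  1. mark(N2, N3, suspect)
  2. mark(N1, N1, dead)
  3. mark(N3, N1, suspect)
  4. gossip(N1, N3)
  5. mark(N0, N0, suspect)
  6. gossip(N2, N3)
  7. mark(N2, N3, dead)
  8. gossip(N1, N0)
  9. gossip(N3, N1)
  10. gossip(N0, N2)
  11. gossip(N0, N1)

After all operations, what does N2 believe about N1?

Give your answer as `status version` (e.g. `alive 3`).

Answer: suspect 1

Derivation:
Op 1: N2 marks N3=suspect -> (suspect,v1)
Op 2: N1 marks N1=dead -> (dead,v1)
Op 3: N3 marks N1=suspect -> (suspect,v1)
Op 4: gossip N1<->N3 -> N1.N0=(alive,v0) N1.N1=(dead,v1) N1.N2=(alive,v0) N1.N3=(alive,v0) | N3.N0=(alive,v0) N3.N1=(suspect,v1) N3.N2=(alive,v0) N3.N3=(alive,v0)
Op 5: N0 marks N0=suspect -> (suspect,v1)
Op 6: gossip N2<->N3 -> N2.N0=(alive,v0) N2.N1=(suspect,v1) N2.N2=(alive,v0) N2.N3=(suspect,v1) | N3.N0=(alive,v0) N3.N1=(suspect,v1) N3.N2=(alive,v0) N3.N3=(suspect,v1)
Op 7: N2 marks N3=dead -> (dead,v2)
Op 8: gossip N1<->N0 -> N1.N0=(suspect,v1) N1.N1=(dead,v1) N1.N2=(alive,v0) N1.N3=(alive,v0) | N0.N0=(suspect,v1) N0.N1=(dead,v1) N0.N2=(alive,v0) N0.N3=(alive,v0)
Op 9: gossip N3<->N1 -> N3.N0=(suspect,v1) N3.N1=(suspect,v1) N3.N2=(alive,v0) N3.N3=(suspect,v1) | N1.N0=(suspect,v1) N1.N1=(dead,v1) N1.N2=(alive,v0) N1.N3=(suspect,v1)
Op 10: gossip N0<->N2 -> N0.N0=(suspect,v1) N0.N1=(dead,v1) N0.N2=(alive,v0) N0.N3=(dead,v2) | N2.N0=(suspect,v1) N2.N1=(suspect,v1) N2.N2=(alive,v0) N2.N3=(dead,v2)
Op 11: gossip N0<->N1 -> N0.N0=(suspect,v1) N0.N1=(dead,v1) N0.N2=(alive,v0) N0.N3=(dead,v2) | N1.N0=(suspect,v1) N1.N1=(dead,v1) N1.N2=(alive,v0) N1.N3=(dead,v2)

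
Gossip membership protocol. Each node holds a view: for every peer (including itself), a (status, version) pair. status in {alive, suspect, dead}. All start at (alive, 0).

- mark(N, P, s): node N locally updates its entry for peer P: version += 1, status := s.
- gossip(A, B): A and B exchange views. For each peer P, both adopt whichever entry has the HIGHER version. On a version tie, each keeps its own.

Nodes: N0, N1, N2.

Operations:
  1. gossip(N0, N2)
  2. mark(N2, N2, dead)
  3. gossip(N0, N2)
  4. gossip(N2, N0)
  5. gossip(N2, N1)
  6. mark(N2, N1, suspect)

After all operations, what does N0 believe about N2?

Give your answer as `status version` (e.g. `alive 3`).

Op 1: gossip N0<->N2 -> N0.N0=(alive,v0) N0.N1=(alive,v0) N0.N2=(alive,v0) | N2.N0=(alive,v0) N2.N1=(alive,v0) N2.N2=(alive,v0)
Op 2: N2 marks N2=dead -> (dead,v1)
Op 3: gossip N0<->N2 -> N0.N0=(alive,v0) N0.N1=(alive,v0) N0.N2=(dead,v1) | N2.N0=(alive,v0) N2.N1=(alive,v0) N2.N2=(dead,v1)
Op 4: gossip N2<->N0 -> N2.N0=(alive,v0) N2.N1=(alive,v0) N2.N2=(dead,v1) | N0.N0=(alive,v0) N0.N1=(alive,v0) N0.N2=(dead,v1)
Op 5: gossip N2<->N1 -> N2.N0=(alive,v0) N2.N1=(alive,v0) N2.N2=(dead,v1) | N1.N0=(alive,v0) N1.N1=(alive,v0) N1.N2=(dead,v1)
Op 6: N2 marks N1=suspect -> (suspect,v1)

Answer: dead 1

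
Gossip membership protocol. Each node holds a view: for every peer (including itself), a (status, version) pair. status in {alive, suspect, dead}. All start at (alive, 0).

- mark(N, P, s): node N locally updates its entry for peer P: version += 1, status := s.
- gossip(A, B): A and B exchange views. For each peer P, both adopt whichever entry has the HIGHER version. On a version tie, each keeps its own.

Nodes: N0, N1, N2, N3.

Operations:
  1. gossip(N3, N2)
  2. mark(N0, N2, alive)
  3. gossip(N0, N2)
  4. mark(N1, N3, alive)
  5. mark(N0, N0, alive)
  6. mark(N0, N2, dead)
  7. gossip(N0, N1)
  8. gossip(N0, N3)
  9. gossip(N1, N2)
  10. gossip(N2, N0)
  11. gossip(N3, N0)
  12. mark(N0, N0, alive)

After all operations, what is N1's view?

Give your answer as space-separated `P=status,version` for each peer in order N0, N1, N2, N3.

Answer: N0=alive,1 N1=alive,0 N2=dead,2 N3=alive,1

Derivation:
Op 1: gossip N3<->N2 -> N3.N0=(alive,v0) N3.N1=(alive,v0) N3.N2=(alive,v0) N3.N3=(alive,v0) | N2.N0=(alive,v0) N2.N1=(alive,v0) N2.N2=(alive,v0) N2.N3=(alive,v0)
Op 2: N0 marks N2=alive -> (alive,v1)
Op 3: gossip N0<->N2 -> N0.N0=(alive,v0) N0.N1=(alive,v0) N0.N2=(alive,v1) N0.N3=(alive,v0) | N2.N0=(alive,v0) N2.N1=(alive,v0) N2.N2=(alive,v1) N2.N3=(alive,v0)
Op 4: N1 marks N3=alive -> (alive,v1)
Op 5: N0 marks N0=alive -> (alive,v1)
Op 6: N0 marks N2=dead -> (dead,v2)
Op 7: gossip N0<->N1 -> N0.N0=(alive,v1) N0.N1=(alive,v0) N0.N2=(dead,v2) N0.N3=(alive,v1) | N1.N0=(alive,v1) N1.N1=(alive,v0) N1.N2=(dead,v2) N1.N3=(alive,v1)
Op 8: gossip N0<->N3 -> N0.N0=(alive,v1) N0.N1=(alive,v0) N0.N2=(dead,v2) N0.N3=(alive,v1) | N3.N0=(alive,v1) N3.N1=(alive,v0) N3.N2=(dead,v2) N3.N3=(alive,v1)
Op 9: gossip N1<->N2 -> N1.N0=(alive,v1) N1.N1=(alive,v0) N1.N2=(dead,v2) N1.N3=(alive,v1) | N2.N0=(alive,v1) N2.N1=(alive,v0) N2.N2=(dead,v2) N2.N3=(alive,v1)
Op 10: gossip N2<->N0 -> N2.N0=(alive,v1) N2.N1=(alive,v0) N2.N2=(dead,v2) N2.N3=(alive,v1) | N0.N0=(alive,v1) N0.N1=(alive,v0) N0.N2=(dead,v2) N0.N3=(alive,v1)
Op 11: gossip N3<->N0 -> N3.N0=(alive,v1) N3.N1=(alive,v0) N3.N2=(dead,v2) N3.N3=(alive,v1) | N0.N0=(alive,v1) N0.N1=(alive,v0) N0.N2=(dead,v2) N0.N3=(alive,v1)
Op 12: N0 marks N0=alive -> (alive,v2)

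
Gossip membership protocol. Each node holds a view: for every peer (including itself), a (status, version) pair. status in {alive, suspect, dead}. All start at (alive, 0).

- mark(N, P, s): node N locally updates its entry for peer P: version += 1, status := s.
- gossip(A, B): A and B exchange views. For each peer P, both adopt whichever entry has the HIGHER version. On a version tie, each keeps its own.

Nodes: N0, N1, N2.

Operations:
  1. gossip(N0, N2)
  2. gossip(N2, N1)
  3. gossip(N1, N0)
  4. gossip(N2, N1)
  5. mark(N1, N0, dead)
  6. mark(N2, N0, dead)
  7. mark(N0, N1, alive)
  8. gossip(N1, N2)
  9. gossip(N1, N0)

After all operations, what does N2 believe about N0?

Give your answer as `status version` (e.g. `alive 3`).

Answer: dead 1

Derivation:
Op 1: gossip N0<->N2 -> N0.N0=(alive,v0) N0.N1=(alive,v0) N0.N2=(alive,v0) | N2.N0=(alive,v0) N2.N1=(alive,v0) N2.N2=(alive,v0)
Op 2: gossip N2<->N1 -> N2.N0=(alive,v0) N2.N1=(alive,v0) N2.N2=(alive,v0) | N1.N0=(alive,v0) N1.N1=(alive,v0) N1.N2=(alive,v0)
Op 3: gossip N1<->N0 -> N1.N0=(alive,v0) N1.N1=(alive,v0) N1.N2=(alive,v0) | N0.N0=(alive,v0) N0.N1=(alive,v0) N0.N2=(alive,v0)
Op 4: gossip N2<->N1 -> N2.N0=(alive,v0) N2.N1=(alive,v0) N2.N2=(alive,v0) | N1.N0=(alive,v0) N1.N1=(alive,v0) N1.N2=(alive,v0)
Op 5: N1 marks N0=dead -> (dead,v1)
Op 6: N2 marks N0=dead -> (dead,v1)
Op 7: N0 marks N1=alive -> (alive,v1)
Op 8: gossip N1<->N2 -> N1.N0=(dead,v1) N1.N1=(alive,v0) N1.N2=(alive,v0) | N2.N0=(dead,v1) N2.N1=(alive,v0) N2.N2=(alive,v0)
Op 9: gossip N1<->N0 -> N1.N0=(dead,v1) N1.N1=(alive,v1) N1.N2=(alive,v0) | N0.N0=(dead,v1) N0.N1=(alive,v1) N0.N2=(alive,v0)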